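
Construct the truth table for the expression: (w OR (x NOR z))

z | x | w | Output
------------------
0 | 0 | 0 | 1
0 | 0 | 1 | 1
0 | 1 | 0 | 0
0 | 1 | 1 | 1
1 | 0 | 0 | 0
1 | 0 | 1 | 1
1 | 1 | 0 | 0
1 | 1 | 1 | 1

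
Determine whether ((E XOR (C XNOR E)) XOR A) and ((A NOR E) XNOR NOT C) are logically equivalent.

No. Counterexample: with E=1, A=0, C=0, Expression 1 = 1 but Expression 2 = 0.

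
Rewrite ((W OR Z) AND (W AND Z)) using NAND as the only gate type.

((((W NAND W) NAND (Z NAND Z)) NAND ((W NAND Z) NAND (W NAND Z))) NAND (((W NAND W) NAND (Z NAND Z)) NAND ((W NAND Z) NAND (W NAND Z))))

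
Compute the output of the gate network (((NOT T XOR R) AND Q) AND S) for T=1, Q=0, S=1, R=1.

Substituting: (((NOT 1 XOR 1) AND 0) AND 1)
= 0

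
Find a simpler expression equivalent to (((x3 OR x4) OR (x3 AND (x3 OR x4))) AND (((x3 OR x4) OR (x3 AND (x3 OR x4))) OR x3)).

By absorption (E AND (E OR v) = E) then absorption (E OR (E AND v) = E):
= (x3 OR x4)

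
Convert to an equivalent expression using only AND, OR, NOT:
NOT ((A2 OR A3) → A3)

(A2 OR A3) AND NOT A3
(Negated implication: NOT(A → B) = A AND NOT B)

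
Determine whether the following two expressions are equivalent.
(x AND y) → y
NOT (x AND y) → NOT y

No, Inverse is not equivalent to original (counterexample: y=1, x=0)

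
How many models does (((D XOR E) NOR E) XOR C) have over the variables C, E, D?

Satisfying assignments: (0,0,0), (1,0,1), (1,1,0), (1,1,1)
Count: 4 out of 8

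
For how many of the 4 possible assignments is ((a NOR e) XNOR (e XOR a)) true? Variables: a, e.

Satisfying assignments: (1,1)
Count: 1 out of 4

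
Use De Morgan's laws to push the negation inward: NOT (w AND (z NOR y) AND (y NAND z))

NOT w OR NOT (z NOR y) OR NOT (y NAND z)
De Morgan's: NOT(AND of terms) = OR of negations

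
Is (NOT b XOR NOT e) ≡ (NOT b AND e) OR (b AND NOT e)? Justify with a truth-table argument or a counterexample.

Yes, they are equivalent — the two output columns agree on all 4 assignments:
b | e | Expression 1 | Expression 2
-----------------------------------
0 | 0 | 0 | 0
0 | 1 | 1 | 1
1 | 0 | 1 | 1
1 | 1 | 0 | 0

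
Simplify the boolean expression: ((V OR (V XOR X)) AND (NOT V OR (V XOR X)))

By distribution ((E OR v) AND (E OR NOT v) = E):
= (V XOR X)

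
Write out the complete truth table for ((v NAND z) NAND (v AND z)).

v | z | Output
--------------
0 | 0 | 1
0 | 1 | 1
1 | 0 | 1
1 | 1 | 1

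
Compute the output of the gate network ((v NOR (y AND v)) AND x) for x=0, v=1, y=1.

Substituting: ((1 NOR (1 AND 1)) AND 0)
= 0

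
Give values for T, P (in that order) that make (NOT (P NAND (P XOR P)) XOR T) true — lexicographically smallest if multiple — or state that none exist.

T=1, P=0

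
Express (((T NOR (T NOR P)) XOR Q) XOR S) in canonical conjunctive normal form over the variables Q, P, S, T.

(Q OR P OR S OR T) AND (Q OR P OR S OR NOT T) AND (Q OR NOT P OR S OR NOT T) AND (Q OR NOT P OR NOT S OR T) AND (NOT Q OR P OR NOT S OR T) AND (NOT Q OR P OR NOT S OR NOT T) AND (NOT Q OR NOT P OR S OR T) AND (NOT Q OR NOT P OR NOT S OR NOT T)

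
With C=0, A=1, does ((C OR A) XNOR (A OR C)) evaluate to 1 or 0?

Substituting: ((0 OR 1) XNOR (1 OR 0))
= 1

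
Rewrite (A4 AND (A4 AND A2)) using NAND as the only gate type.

((A4 NAND ((A4 NAND A2) NAND (A4 NAND A2))) NAND (A4 NAND ((A4 NAND A2) NAND (A4 NAND A2))))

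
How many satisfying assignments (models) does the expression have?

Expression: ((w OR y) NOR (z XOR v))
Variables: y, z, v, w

Satisfying assignments: (0,0,0,0), (0,1,1,0)
Count: 2 out of 16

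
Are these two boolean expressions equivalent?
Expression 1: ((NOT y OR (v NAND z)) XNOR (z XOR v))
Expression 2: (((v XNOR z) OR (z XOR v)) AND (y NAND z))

No. Counterexample: with z=0, v=0, y=0, Expression 1 = 0 but Expression 2 = 1.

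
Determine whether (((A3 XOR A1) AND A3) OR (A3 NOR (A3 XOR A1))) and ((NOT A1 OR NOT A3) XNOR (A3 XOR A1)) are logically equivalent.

No. Counterexample: with A1=0, A3=0, Expression 1 = 1 but Expression 2 = 0.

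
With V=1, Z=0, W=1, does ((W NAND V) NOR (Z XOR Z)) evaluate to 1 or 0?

Substituting: ((1 NAND 1) NOR (0 XOR 0))
= 1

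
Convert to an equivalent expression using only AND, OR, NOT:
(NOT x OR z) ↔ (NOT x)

((NOT x OR z) AND (NOT x)) OR (NOT (NOT x OR z) AND x)
(Biconditional = both true or both false)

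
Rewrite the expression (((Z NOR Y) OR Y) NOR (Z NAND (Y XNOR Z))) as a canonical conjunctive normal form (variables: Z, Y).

(Z OR Y) AND (Z OR NOT Y) AND (NOT Z OR Y) AND (NOT Z OR NOT Y)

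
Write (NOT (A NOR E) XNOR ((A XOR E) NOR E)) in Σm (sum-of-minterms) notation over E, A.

Σm() = FALSE (no minterms)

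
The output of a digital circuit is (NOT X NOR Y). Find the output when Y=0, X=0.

Substituting: (NOT 0 NOR 0)
= 0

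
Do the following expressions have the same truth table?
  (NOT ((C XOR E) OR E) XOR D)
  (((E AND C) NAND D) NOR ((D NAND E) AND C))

No. Counterexample: with C=0, D=0, E=0, Expression 1 = 1 but Expression 2 = 0.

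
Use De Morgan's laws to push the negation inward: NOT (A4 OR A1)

NOT A4 AND NOT A1
De Morgan's: NOT(OR of terms) = AND of negations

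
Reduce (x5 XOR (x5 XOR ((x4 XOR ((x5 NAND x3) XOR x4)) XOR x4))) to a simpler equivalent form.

By XOR self-cancellation ((E XOR v) XOR v = E) then XOR self-cancellation ((E XOR v) XOR v = E):
= ((x5 NAND x3) XOR x4)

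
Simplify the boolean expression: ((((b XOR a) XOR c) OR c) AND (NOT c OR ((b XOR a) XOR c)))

By distribution ((E OR v) AND (E OR NOT v) = E):
= ((b XOR a) XOR c)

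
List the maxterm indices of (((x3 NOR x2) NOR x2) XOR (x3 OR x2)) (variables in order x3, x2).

ΠM(0, 2) = (x3 OR x2) AND (NOT x3 OR x2)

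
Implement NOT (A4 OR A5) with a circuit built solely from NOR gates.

(((A4 NOR A5) NOR (A4 NOR A5)) NOR ((A4 NOR A5) NOR (A4 NOR A5)))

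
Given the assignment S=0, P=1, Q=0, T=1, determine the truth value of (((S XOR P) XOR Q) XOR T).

Substituting: (((0 XOR 1) XOR 0) XOR 1)
= 0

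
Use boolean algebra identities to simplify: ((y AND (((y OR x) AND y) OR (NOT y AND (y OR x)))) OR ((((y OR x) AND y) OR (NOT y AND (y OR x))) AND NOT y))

By distribution ((E AND v) OR (E AND NOT v) = E) then distribution ((E AND v) OR (E AND NOT v) = E):
= (y OR x)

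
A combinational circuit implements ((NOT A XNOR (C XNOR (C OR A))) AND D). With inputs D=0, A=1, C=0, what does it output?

Substituting: ((NOT 1 XNOR (0 XNOR (0 OR 1))) AND 0)
= 0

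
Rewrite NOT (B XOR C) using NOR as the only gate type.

(((((B NOR C) NOR (B NOR C)) NOR ((B NOR C) NOR (B NOR C))) NOR ((((B NOR B) NOR (C NOR C)) NOR ((B NOR B) NOR (C NOR C))) NOR (((B NOR B) NOR (C NOR C)) NOR ((B NOR B) NOR (C NOR C))))) NOR ((((B NOR C) NOR (B NOR C)) NOR ((B NOR C) NOR (B NOR C))) NOR ((((B NOR B) NOR (C NOR C)) NOR ((B NOR B) NOR (C NOR C))) NOR (((B NOR B) NOR (C NOR C)) NOR ((B NOR B) NOR (C NOR C))))))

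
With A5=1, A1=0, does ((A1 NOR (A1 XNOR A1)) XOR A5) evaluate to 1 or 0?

Substituting: ((0 NOR (0 XNOR 0)) XOR 1)
= 1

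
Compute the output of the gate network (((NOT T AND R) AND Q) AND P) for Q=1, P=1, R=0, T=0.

Substituting: (((NOT 0 AND 0) AND 1) AND 1)
= 0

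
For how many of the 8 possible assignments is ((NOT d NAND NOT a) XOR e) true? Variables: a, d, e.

Satisfying assignments: (0,0,1), (0,1,0), (1,0,0), (1,1,0)
Count: 4 out of 8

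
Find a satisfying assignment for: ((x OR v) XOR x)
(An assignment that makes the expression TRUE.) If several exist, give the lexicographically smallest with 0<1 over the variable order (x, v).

x=0, v=1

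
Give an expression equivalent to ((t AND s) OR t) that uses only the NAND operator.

((((t NAND s) NAND (t NAND s)) NAND ((t NAND s) NAND (t NAND s))) NAND (t NAND t))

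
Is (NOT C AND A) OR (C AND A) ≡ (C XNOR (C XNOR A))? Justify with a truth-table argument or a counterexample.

Yes, they are equivalent — the two output columns agree on all 4 assignments:
C | A | Expression 1 | Expression 2
-----------------------------------
0 | 0 | 0 | 0
0 | 1 | 1 | 1
1 | 0 | 0 | 0
1 | 1 | 1 | 1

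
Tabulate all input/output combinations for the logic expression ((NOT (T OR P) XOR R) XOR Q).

T | R | Q | P | Output
----------------------
0 | 0 | 0 | 0 | 1
0 | 0 | 0 | 1 | 0
0 | 0 | 1 | 0 | 0
0 | 0 | 1 | 1 | 1
0 | 1 | 0 | 0 | 0
0 | 1 | 0 | 1 | 1
0 | 1 | 1 | 0 | 1
0 | 1 | 1 | 1 | 0
1 | 0 | 0 | 0 | 0
1 | 0 | 0 | 1 | 0
1 | 0 | 1 | 0 | 1
1 | 0 | 1 | 1 | 1
1 | 1 | 0 | 0 | 1
1 | 1 | 0 | 1 | 1
1 | 1 | 1 | 0 | 0
1 | 1 | 1 | 1 | 0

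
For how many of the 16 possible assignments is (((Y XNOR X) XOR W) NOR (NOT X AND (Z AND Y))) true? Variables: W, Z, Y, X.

Satisfying assignments: (0,0,0,1), (0,0,1,0), (0,1,0,1), (1,0,0,0), (1,0,1,1), (1,1,0,0), (1,1,1,1)
Count: 7 out of 16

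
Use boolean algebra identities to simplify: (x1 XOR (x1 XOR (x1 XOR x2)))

By XOR self-cancellation ((E XOR v) XOR v = E):
= (x1 XOR x2)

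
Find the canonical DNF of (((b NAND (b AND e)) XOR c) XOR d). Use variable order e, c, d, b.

(NOT e AND NOT c AND NOT d AND NOT b) OR (NOT e AND NOT c AND NOT d AND b) OR (NOT e AND c AND d AND NOT b) OR (NOT e AND c AND d AND b) OR (e AND NOT c AND NOT d AND NOT b) OR (e AND NOT c AND d AND b) OR (e AND c AND NOT d AND b) OR (e AND c AND d AND NOT b)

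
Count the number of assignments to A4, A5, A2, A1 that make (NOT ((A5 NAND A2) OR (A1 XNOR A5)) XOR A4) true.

Satisfying assignments: (0,1,1,0), (1,0,0,0), (1,0,0,1), (1,0,1,0), (1,0,1,1), (1,1,0,0), (1,1,0,1), (1,1,1,1)
Count: 8 out of 16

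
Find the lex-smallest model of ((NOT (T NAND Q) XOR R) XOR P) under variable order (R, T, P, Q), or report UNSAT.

R=0, T=0, P=1, Q=0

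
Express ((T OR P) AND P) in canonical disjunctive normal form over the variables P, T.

(P AND NOT T) OR (P AND T)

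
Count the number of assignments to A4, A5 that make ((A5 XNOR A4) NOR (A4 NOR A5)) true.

Satisfying assignments: (0,1), (1,0)
Count: 2 out of 4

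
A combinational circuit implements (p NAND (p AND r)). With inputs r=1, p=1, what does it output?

Substituting: (1 NAND (1 AND 1))
= 0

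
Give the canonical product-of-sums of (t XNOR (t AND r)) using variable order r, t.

ΠM(1) = (r OR NOT t)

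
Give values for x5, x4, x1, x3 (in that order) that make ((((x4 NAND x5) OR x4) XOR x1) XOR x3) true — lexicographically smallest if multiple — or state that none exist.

x5=0, x4=0, x1=0, x3=0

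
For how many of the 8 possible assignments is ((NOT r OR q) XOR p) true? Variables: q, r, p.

Satisfying assignments: (0,0,0), (0,1,1), (1,0,0), (1,1,0)
Count: 4 out of 8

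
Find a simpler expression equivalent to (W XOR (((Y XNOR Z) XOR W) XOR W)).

By XOR self-cancellation ((E XOR v) XOR v = E):
= ((Y XNOR Z) XOR W)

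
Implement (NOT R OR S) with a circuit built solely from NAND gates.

(((R NAND R) NAND (R NAND R)) NAND (S NAND S))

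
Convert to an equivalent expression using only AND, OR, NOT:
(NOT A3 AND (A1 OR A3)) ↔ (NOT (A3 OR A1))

((NOT A3 AND (A1 OR A3)) AND (NOT (A3 OR A1))) OR (NOT (NOT A3 AND (A1 OR A3)) AND (A3 OR A1))
(Biconditional = both true or both false)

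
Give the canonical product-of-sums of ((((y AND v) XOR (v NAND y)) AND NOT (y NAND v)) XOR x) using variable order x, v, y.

ΠM(0, 1, 2, 7) = (x OR v OR y) AND (x OR v OR NOT y) AND (x OR NOT v OR y) AND (NOT x OR NOT v OR NOT y)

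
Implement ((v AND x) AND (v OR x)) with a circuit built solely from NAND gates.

((((v NAND x) NAND (v NAND x)) NAND ((v NAND v) NAND (x NAND x))) NAND (((v NAND x) NAND (v NAND x)) NAND ((v NAND v) NAND (x NAND x))))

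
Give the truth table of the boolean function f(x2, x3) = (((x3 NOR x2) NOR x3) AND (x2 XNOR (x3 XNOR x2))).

x2 | x3 | Output
----------------
0 | 0 | 0
0 | 1 | 0
1 | 0 | 0
1 | 1 | 0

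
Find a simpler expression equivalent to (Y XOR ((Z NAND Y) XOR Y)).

By XOR self-cancellation ((E XOR v) XOR v = E):
= (Z NAND Y)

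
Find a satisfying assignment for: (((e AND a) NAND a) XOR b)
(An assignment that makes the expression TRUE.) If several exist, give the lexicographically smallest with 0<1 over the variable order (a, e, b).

a=0, e=0, b=0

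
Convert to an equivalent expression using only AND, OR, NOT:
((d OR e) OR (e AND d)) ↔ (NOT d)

(((d OR e) OR (e AND d)) AND (NOT d)) OR (NOT ((d OR e) OR (e AND d)) AND d)
(Biconditional = both true or both false)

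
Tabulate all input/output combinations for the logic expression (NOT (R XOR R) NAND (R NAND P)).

R | P | Output
--------------
0 | 0 | 0
0 | 1 | 0
1 | 0 | 0
1 | 1 | 1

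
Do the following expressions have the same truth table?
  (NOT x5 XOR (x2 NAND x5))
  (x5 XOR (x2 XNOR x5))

No. Counterexample: with x5=0, x2=0, Expression 1 = 0 but Expression 2 = 1.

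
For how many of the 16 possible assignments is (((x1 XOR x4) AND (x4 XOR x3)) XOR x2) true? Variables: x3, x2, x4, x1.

Satisfying assignments: (0,0,1,0), (0,1,0,0), (0,1,0,1), (0,1,1,1), (1,0,0,1), (1,1,0,0), (1,1,1,0), (1,1,1,1)
Count: 8 out of 16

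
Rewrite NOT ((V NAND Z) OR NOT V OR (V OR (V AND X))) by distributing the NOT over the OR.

NOT (V NAND Z) AND V AND NOT (V OR (V AND X))
De Morgan's: NOT(OR of terms) = AND of negations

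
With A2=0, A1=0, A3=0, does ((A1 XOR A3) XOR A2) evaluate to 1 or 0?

Substituting: ((0 XOR 0) XOR 0)
= 0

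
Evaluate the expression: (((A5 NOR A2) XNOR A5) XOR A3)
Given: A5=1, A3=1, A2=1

Substituting: (((1 NOR 1) XNOR 1) XOR 1)
= 1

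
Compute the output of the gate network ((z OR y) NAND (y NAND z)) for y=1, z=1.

Substituting: ((1 OR 1) NAND (1 NAND 1))
= 1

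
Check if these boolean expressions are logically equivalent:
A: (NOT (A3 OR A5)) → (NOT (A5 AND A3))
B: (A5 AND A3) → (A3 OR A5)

Yes, Contrapositive is always equivalent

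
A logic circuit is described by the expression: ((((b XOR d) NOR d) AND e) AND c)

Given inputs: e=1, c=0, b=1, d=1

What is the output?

Substituting: ((((1 XOR 1) NOR 1) AND 1) AND 0)
= 0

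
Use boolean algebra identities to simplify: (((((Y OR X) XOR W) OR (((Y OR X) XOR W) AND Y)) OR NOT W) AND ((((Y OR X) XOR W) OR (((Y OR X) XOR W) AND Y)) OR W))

By distribution ((E OR v) AND (E OR NOT v) = E) then absorption (E OR (E AND v) = E):
= ((Y OR X) XOR W)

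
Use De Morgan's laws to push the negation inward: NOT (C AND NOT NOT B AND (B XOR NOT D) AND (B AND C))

NOT C OR NOT B OR NOT (B XOR NOT D) OR NOT (B AND C)
De Morgan's: NOT(AND of terms) = OR of negations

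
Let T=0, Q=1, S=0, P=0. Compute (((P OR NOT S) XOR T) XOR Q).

Substituting: (((0 OR NOT 0) XOR 0) XOR 1)
= 0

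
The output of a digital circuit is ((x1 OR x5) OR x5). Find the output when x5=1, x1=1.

Substituting: ((1 OR 1) OR 1)
= 1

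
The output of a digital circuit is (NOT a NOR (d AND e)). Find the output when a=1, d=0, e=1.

Substituting: (NOT 1 NOR (0 AND 1))
= 1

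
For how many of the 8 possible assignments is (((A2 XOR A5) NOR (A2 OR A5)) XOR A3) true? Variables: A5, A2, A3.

Satisfying assignments: (0,0,0), (0,1,1), (1,0,1), (1,1,1)
Count: 4 out of 8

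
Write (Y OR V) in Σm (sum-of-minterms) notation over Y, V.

Σm(1, 2, 3) = (NOT Y AND V) OR (Y AND NOT V) OR (Y AND V)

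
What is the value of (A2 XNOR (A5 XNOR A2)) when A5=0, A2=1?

Substituting: (1 XNOR (0 XNOR 1))
= 0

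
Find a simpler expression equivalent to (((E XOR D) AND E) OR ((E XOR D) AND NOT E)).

By distribution ((E AND v) OR (E AND NOT v) = E):
= (E XOR D)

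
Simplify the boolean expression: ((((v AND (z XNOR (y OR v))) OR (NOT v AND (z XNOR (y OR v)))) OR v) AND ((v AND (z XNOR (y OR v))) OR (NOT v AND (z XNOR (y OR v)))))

By absorption (E AND (E OR v) = E) then distribution ((E AND v) OR (E AND NOT v) = E):
= (z XNOR (y OR v))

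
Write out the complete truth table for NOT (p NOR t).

p | t | Output
--------------
0 | 0 | 0
0 | 1 | 1
1 | 0 | 1
1 | 1 | 1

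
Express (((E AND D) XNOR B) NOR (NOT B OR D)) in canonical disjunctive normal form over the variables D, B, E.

(NOT D AND B AND NOT E) OR (NOT D AND B AND E)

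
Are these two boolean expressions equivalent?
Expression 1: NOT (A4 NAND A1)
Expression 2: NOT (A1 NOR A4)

No. Counterexample: with A4=0, A1=1, Expression 1 = 0 but Expression 2 = 1.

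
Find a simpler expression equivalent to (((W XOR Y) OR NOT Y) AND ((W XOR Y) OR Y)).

By distribution ((E OR v) AND (E OR NOT v) = E):
= (W XOR Y)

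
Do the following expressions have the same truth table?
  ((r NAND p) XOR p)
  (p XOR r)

No. Counterexample: with r=0, p=0, Expression 1 = 1 but Expression 2 = 0.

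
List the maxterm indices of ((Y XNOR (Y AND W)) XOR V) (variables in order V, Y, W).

ΠM(2, 4, 5, 7) = (V OR NOT Y OR W) AND (NOT V OR Y OR W) AND (NOT V OR Y OR NOT W) AND (NOT V OR NOT Y OR NOT W)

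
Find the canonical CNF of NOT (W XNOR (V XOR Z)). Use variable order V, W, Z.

(V OR W OR Z) AND (V OR NOT W OR NOT Z) AND (NOT V OR W OR NOT Z) AND (NOT V OR NOT W OR Z)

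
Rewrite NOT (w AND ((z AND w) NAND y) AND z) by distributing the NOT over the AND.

NOT w OR NOT ((z AND w) NAND y) OR NOT z
De Morgan's: NOT(AND of terms) = OR of negations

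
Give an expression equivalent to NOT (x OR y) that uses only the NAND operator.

(((x NAND x) NAND (y NAND y)) NAND ((x NAND x) NAND (y NAND y)))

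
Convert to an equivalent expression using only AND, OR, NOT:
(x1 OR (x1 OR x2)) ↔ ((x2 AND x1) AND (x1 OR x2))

((x1 OR (x1 OR x2)) AND ((x2 AND x1) AND (x1 OR x2))) OR (NOT (x1 OR (x1 OR x2)) AND NOT ((x2 AND x1) AND (x1 OR x2)))
(Biconditional = both true or both false)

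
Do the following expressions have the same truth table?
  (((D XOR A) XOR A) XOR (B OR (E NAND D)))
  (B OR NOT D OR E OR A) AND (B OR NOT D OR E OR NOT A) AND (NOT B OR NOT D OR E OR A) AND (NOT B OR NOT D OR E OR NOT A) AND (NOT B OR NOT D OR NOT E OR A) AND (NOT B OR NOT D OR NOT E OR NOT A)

Yes, they are equivalent — the two output columns agree on all 16 assignments:
B | D | E | A | Expression 1 | Expression 2
-------------------------------------------
0 | 0 | 0 | 0 | 1 | 1
0 | 0 | 0 | 1 | 1 | 1
0 | 0 | 1 | 0 | 1 | 1
0 | 0 | 1 | 1 | 1 | 1
0 | 1 | 0 | 0 | 0 | 0
0 | 1 | 0 | 1 | 0 | 0
0 | 1 | 1 | 0 | 1 | 1
0 | 1 | 1 | 1 | 1 | 1
1 | 0 | 0 | 0 | 1 | 1
1 | 0 | 0 | 1 | 1 | 1
1 | 0 | 1 | 0 | 1 | 1
1 | 0 | 1 | 1 | 1 | 1
1 | 1 | 0 | 0 | 0 | 0
1 | 1 | 0 | 1 | 0 | 0
1 | 1 | 1 | 0 | 0 | 0
1 | 1 | 1 | 1 | 0 | 0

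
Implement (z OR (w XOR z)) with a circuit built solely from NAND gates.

((z NAND z) NAND (((w NAND (w NAND z)) NAND (z NAND (w NAND z))) NAND ((w NAND (w NAND z)) NAND (z NAND (w NAND z)))))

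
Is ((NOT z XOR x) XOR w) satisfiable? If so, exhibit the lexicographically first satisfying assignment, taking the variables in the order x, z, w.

x=0, z=0, w=0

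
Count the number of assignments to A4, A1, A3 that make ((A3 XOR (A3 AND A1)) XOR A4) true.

Satisfying assignments: (0,0,1), (1,0,0), (1,1,0), (1,1,1)
Count: 4 out of 8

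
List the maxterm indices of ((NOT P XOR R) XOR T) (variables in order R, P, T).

ΠM(1, 2, 4, 7) = (R OR P OR NOT T) AND (R OR NOT P OR T) AND (NOT R OR P OR T) AND (NOT R OR NOT P OR NOT T)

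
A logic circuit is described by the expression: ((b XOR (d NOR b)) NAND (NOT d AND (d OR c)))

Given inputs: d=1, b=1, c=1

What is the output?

Substituting: ((1 XOR (1 NOR 1)) NAND (NOT 1 AND (1 OR 1)))
= 1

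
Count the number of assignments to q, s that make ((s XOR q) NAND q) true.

Satisfying assignments: (0,0), (0,1), (1,1)
Count: 3 out of 4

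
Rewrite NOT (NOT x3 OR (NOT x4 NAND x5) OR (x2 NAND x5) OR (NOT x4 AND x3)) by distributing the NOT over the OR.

x3 AND NOT (NOT x4 NAND x5) AND NOT (x2 NAND x5) AND NOT (NOT x4 AND x3)
De Morgan's: NOT(OR of terms) = AND of negations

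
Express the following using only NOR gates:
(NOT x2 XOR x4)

(((((x2 NOR x2) NOR x4) NOR ((x2 NOR x2) NOR x4)) NOR (((x2 NOR x2) NOR x4) NOR ((x2 NOR x2) NOR x4))) NOR (((((x2 NOR x2) NOR (x2 NOR x2)) NOR (x4 NOR x4)) NOR (((x2 NOR x2) NOR (x2 NOR x2)) NOR (x4 NOR x4))) NOR ((((x2 NOR x2) NOR (x2 NOR x2)) NOR (x4 NOR x4)) NOR (((x2 NOR x2) NOR (x2 NOR x2)) NOR (x4 NOR x4)))))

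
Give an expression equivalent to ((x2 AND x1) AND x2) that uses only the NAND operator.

((((x2 NAND x1) NAND (x2 NAND x1)) NAND x2) NAND (((x2 NAND x1) NAND (x2 NAND x1)) NAND x2))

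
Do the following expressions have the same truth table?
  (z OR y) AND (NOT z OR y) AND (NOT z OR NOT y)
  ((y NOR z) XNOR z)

Yes, they are equivalent — the two output columns agree on all 4 assignments:
z | y | Expression 1 | Expression 2
-----------------------------------
0 | 0 | 0 | 0
0 | 1 | 1 | 1
1 | 0 | 0 | 0
1 | 1 | 0 | 0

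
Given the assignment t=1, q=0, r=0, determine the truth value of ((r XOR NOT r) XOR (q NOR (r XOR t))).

Substituting: ((0 XOR NOT 0) XOR (0 NOR (0 XOR 1)))
= 1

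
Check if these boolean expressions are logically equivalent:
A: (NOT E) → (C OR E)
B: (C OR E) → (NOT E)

No, Converse is not equivalent to original (counterexample: C=0, A=0, E=0)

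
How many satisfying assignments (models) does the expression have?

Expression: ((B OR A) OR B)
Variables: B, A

Satisfying assignments: (0,1), (1,0), (1,1)
Count: 3 out of 4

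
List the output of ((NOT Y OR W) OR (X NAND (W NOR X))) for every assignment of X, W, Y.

X | W | Y | Output
------------------
0 | 0 | 0 | 1
0 | 0 | 1 | 1
0 | 1 | 0 | 1
0 | 1 | 1 | 1
1 | 0 | 0 | 1
1 | 0 | 1 | 1
1 | 1 | 0 | 1
1 | 1 | 1 | 1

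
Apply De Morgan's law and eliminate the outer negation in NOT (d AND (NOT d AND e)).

NOT d OR NOT (NOT d AND e)
De Morgan's: NOT(AND of terms) = OR of negations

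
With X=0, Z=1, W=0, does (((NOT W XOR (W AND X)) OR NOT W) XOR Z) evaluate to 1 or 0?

Substituting: (((NOT 0 XOR (0 AND 0)) OR NOT 0) XOR 1)
= 0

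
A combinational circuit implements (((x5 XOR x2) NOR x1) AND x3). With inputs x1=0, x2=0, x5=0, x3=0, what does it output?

Substituting: (((0 XOR 0) NOR 0) AND 0)
= 0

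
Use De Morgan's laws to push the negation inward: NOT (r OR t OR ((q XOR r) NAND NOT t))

NOT r AND NOT t AND NOT ((q XOR r) NAND NOT t)
De Morgan's: NOT(OR of terms) = AND of negations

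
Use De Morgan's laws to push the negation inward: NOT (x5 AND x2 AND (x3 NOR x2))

NOT x5 OR NOT x2 OR NOT (x3 NOR x2)
De Morgan's: NOT(AND of terms) = OR of negations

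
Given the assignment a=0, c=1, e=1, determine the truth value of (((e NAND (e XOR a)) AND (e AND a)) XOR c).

Substituting: (((1 NAND (1 XOR 0)) AND (1 AND 0)) XOR 1)
= 1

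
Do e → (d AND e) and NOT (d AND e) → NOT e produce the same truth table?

Yes, Contrapositive is always equivalent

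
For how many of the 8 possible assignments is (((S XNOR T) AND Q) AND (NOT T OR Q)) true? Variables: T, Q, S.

Satisfying assignments: (0,1,0), (1,1,1)
Count: 2 out of 8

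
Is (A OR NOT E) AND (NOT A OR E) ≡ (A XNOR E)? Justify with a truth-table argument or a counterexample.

Yes, they are equivalent — the two output columns agree on all 4 assignments:
A | E | Expression 1 | Expression 2
-----------------------------------
0 | 0 | 1 | 1
0 | 1 | 0 | 0
1 | 0 | 0 | 0
1 | 1 | 1 | 1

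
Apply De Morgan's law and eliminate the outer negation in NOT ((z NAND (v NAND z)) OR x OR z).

NOT (z NAND (v NAND z)) AND NOT x AND NOT z
De Morgan's: NOT(OR of terms) = AND of negations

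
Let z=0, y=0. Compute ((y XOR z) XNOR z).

Substituting: ((0 XOR 0) XNOR 0)
= 1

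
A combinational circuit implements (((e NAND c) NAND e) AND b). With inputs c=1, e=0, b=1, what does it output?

Substituting: (((0 NAND 1) NAND 0) AND 1)
= 1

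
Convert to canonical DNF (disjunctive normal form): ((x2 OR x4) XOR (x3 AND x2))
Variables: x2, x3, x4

(NOT x2 AND NOT x3 AND x4) OR (NOT x2 AND x3 AND x4) OR (x2 AND NOT x3 AND NOT x4) OR (x2 AND NOT x3 AND x4)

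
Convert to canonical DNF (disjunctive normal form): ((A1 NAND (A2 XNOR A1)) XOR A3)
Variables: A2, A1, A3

(NOT A2 AND NOT A1 AND NOT A3) OR (NOT A2 AND A1 AND NOT A3) OR (A2 AND NOT A1 AND NOT A3) OR (A2 AND A1 AND A3)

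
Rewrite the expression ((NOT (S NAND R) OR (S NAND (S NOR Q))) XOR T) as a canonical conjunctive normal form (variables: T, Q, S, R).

(NOT T OR Q OR S OR R) AND (NOT T OR Q OR S OR NOT R) AND (NOT T OR Q OR NOT S OR R) AND (NOT T OR Q OR NOT S OR NOT R) AND (NOT T OR NOT Q OR S OR R) AND (NOT T OR NOT Q OR S OR NOT R) AND (NOT T OR NOT Q OR NOT S OR R) AND (NOT T OR NOT Q OR NOT S OR NOT R)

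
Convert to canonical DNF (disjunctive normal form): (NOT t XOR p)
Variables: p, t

(NOT p AND NOT t) OR (p AND t)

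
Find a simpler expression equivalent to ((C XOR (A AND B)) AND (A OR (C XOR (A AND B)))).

By absorption (E AND (E OR v) = E):
= (C XOR (A AND B))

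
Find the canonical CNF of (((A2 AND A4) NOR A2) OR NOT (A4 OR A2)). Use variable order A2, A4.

(NOT A2 OR A4) AND (NOT A2 OR NOT A4)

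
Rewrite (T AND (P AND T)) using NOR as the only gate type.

((T NOR T) NOR (((P NOR P) NOR (T NOR T)) NOR ((P NOR P) NOR (T NOR T))))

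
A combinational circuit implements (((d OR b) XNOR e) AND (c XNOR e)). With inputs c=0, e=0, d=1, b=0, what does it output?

Substituting: (((1 OR 0) XNOR 0) AND (0 XNOR 0))
= 0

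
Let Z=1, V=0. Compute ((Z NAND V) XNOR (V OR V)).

Substituting: ((1 NAND 0) XNOR (0 OR 0))
= 0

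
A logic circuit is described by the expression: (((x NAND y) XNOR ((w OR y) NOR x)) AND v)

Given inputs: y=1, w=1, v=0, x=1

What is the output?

Substituting: (((1 NAND 1) XNOR ((1 OR 1) NOR 1)) AND 0)
= 0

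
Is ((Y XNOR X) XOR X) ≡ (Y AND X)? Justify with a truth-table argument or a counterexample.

No. Counterexample: with Y=0, X=0, Expression 1 = 1 but Expression 2 = 0.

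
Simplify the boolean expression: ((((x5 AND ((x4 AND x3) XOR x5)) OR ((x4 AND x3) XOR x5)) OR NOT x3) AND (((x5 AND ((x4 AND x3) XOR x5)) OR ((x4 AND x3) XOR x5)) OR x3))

By distribution ((E OR v) AND (E OR NOT v) = E) then absorption (E OR (E AND v) = E):
= ((x4 AND x3) XOR x5)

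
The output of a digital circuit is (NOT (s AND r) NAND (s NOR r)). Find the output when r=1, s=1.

Substituting: (NOT (1 AND 1) NAND (1 NOR 1))
= 1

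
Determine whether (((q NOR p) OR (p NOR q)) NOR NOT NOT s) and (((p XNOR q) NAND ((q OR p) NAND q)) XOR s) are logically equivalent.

No. Counterexample: with s=1, q=0, p=0, Expression 1 = 0 but Expression 2 = 1.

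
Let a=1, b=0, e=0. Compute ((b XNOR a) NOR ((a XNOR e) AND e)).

Substituting: ((0 XNOR 1) NOR ((1 XNOR 0) AND 0))
= 1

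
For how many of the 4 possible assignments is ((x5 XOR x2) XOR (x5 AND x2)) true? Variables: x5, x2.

Satisfying assignments: (0,1), (1,0), (1,1)
Count: 3 out of 4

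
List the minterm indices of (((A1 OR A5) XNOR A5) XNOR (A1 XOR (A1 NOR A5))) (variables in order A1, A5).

Σm(0, 3) = (NOT A1 AND NOT A5) OR (A1 AND A5)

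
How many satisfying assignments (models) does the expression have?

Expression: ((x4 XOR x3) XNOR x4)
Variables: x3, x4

Satisfying assignments: (0,0), (0,1)
Count: 2 out of 4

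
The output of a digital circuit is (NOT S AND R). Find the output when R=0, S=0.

Substituting: (NOT 0 AND 0)
= 0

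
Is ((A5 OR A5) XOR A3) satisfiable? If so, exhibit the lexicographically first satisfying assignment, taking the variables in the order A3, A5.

A3=0, A5=1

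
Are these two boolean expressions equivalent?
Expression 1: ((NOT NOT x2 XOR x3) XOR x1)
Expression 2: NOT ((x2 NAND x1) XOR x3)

No. Counterexample: with x3=0, x2=0, x1=1, Expression 1 = 1 but Expression 2 = 0.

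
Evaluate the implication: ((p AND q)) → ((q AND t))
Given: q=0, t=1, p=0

Antecedent ((p AND q)) = 0; consequent ((q AND t)) = 0.
0 → 0 = 1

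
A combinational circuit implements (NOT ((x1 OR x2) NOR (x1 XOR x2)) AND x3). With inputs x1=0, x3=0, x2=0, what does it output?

Substituting: (NOT ((0 OR 0) NOR (0 XOR 0)) AND 0)
= 0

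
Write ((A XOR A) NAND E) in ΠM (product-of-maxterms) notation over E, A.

ΠM() = TRUE (no maxterms)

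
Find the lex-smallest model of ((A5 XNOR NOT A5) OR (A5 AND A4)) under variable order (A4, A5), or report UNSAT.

A4=1, A5=1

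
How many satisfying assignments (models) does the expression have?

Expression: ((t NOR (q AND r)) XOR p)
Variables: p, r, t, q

Satisfying assignments: (0,0,0,0), (0,0,0,1), (0,1,0,0), (1,0,1,0), (1,0,1,1), (1,1,0,1), (1,1,1,0), (1,1,1,1)
Count: 8 out of 16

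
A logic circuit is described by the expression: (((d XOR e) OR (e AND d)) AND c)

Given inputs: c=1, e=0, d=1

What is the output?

Substituting: (((1 XOR 0) OR (0 AND 1)) AND 1)
= 1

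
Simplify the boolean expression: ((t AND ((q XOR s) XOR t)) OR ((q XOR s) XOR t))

By absorption (E OR (E AND v) = E):
= ((q XOR s) XOR t)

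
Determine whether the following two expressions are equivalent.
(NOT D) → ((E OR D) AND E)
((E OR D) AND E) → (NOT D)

No, Converse is not equivalent to original (counterexample: D=0, E=0)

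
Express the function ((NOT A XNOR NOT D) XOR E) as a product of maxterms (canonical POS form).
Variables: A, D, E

ΠM(1, 2, 4, 7) = (A OR D OR NOT E) AND (A OR NOT D OR E) AND (NOT A OR D OR E) AND (NOT A OR NOT D OR NOT E)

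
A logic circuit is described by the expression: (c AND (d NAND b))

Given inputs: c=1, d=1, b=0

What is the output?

Substituting: (1 AND (1 NAND 0))
= 1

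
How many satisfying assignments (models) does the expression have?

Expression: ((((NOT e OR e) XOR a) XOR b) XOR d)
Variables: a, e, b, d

Satisfying assignments: (0,0,0,0), (0,0,1,1), (0,1,0,0), (0,1,1,1), (1,0,0,1), (1,0,1,0), (1,1,0,1), (1,1,1,0)
Count: 8 out of 16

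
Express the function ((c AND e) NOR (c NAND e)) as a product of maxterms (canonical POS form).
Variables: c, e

ΠM(0, 1, 2, 3) = (c OR e) AND (c OR NOT e) AND (NOT c OR e) AND (NOT c OR NOT e)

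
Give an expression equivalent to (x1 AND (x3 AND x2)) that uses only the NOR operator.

((x1 NOR x1) NOR (((x3 NOR x3) NOR (x2 NOR x2)) NOR ((x3 NOR x3) NOR (x2 NOR x2))))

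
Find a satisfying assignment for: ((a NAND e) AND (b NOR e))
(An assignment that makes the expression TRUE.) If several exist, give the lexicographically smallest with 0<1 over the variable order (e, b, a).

e=0, b=0, a=0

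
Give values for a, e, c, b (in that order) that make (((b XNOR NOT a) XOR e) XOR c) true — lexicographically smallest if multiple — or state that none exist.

a=0, e=0, c=0, b=1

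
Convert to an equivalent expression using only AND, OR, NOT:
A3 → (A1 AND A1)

NOT A3 OR (A1 AND A1)
(Implication elimination: A → B = NOT A OR B)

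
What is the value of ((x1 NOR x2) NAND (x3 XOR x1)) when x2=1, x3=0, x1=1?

Substituting: ((1 NOR 1) NAND (0 XOR 1))
= 1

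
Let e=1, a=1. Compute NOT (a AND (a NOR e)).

Substituting: NOT (1 AND (1 NOR 1))
= 1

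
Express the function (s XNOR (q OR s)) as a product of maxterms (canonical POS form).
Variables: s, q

ΠM(1) = (s OR NOT q)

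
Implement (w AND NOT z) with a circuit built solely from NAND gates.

((w NAND (z NAND z)) NAND (w NAND (z NAND z)))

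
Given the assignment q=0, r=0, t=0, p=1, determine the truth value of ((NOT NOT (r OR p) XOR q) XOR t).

Substituting: ((NOT NOT (0 OR 1) XOR 0) XOR 0)
= 1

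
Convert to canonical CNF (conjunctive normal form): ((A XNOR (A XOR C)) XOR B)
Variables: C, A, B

(C OR A OR NOT B) AND (C OR NOT A OR NOT B) AND (NOT C OR A OR B) AND (NOT C OR NOT A OR B)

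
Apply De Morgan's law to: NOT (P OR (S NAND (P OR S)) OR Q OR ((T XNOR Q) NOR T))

NOT P AND NOT (S NAND (P OR S)) AND NOT Q AND NOT ((T XNOR Q) NOR T)
De Morgan's: NOT(OR of terms) = AND of negations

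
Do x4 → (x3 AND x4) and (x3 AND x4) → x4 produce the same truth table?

No, Converse is not equivalent to original (counterexample: x3=0, x4=1, x5=0)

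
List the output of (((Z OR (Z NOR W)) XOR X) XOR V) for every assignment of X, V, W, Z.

X | V | W | Z | Output
----------------------
0 | 0 | 0 | 0 | 1
0 | 0 | 0 | 1 | 1
0 | 0 | 1 | 0 | 0
0 | 0 | 1 | 1 | 1
0 | 1 | 0 | 0 | 0
0 | 1 | 0 | 1 | 0
0 | 1 | 1 | 0 | 1
0 | 1 | 1 | 1 | 0
1 | 0 | 0 | 0 | 0
1 | 0 | 0 | 1 | 0
1 | 0 | 1 | 0 | 1
1 | 0 | 1 | 1 | 0
1 | 1 | 0 | 0 | 1
1 | 1 | 0 | 1 | 1
1 | 1 | 1 | 0 | 0
1 | 1 | 1 | 1 | 1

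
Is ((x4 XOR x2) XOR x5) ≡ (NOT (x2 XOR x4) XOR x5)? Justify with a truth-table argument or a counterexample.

No. Counterexample: with x4=0, x5=0, x2=0, Expression 1 = 0 but Expression 2 = 1.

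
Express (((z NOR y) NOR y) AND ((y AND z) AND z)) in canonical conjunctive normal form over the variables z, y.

(z OR y) AND (z OR NOT y) AND (NOT z OR y) AND (NOT z OR NOT y)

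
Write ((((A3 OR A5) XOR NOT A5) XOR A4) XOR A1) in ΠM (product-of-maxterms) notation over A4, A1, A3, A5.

ΠM(2, 4, 5, 7, 8, 9, 11, 14) = (A4 OR A1 OR NOT A3 OR A5) AND (A4 OR NOT A1 OR A3 OR A5) AND (A4 OR NOT A1 OR A3 OR NOT A5) AND (A4 OR NOT A1 OR NOT A3 OR NOT A5) AND (NOT A4 OR A1 OR A3 OR A5) AND (NOT A4 OR A1 OR A3 OR NOT A5) AND (NOT A4 OR A1 OR NOT A3 OR NOT A5) AND (NOT A4 OR NOT A1 OR NOT A3 OR A5)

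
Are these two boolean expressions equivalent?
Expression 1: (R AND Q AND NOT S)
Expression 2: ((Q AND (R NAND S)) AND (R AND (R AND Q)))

Yes, they are equivalent — the two output columns agree on all 8 assignments:
R | Q | S | Expression 1 | Expression 2
---------------------------------------
0 | 0 | 0 | 0 | 0
0 | 0 | 1 | 0 | 0
0 | 1 | 0 | 0 | 0
0 | 1 | 1 | 0 | 0
1 | 0 | 0 | 0 | 0
1 | 0 | 1 | 0 | 0
1 | 1 | 0 | 1 | 1
1 | 1 | 1 | 0 | 0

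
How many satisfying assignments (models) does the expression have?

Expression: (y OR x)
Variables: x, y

Satisfying assignments: (0,1), (1,0), (1,1)
Count: 3 out of 4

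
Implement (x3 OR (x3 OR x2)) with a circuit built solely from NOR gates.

((x3 NOR ((x3 NOR x2) NOR (x3 NOR x2))) NOR (x3 NOR ((x3 NOR x2) NOR (x3 NOR x2))))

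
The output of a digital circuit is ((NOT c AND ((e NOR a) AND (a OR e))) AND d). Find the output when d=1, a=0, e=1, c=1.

Substituting: ((NOT 1 AND ((1 NOR 0) AND (0 OR 1))) AND 1)
= 0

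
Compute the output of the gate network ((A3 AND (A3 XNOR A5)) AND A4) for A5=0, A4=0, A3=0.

Substituting: ((0 AND (0 XNOR 0)) AND 0)
= 0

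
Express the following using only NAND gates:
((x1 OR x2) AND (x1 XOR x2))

((((x1 NAND x1) NAND (x2 NAND x2)) NAND ((x1 NAND (x1 NAND x2)) NAND (x2 NAND (x1 NAND x2)))) NAND (((x1 NAND x1) NAND (x2 NAND x2)) NAND ((x1 NAND (x1 NAND x2)) NAND (x2 NAND (x1 NAND x2)))))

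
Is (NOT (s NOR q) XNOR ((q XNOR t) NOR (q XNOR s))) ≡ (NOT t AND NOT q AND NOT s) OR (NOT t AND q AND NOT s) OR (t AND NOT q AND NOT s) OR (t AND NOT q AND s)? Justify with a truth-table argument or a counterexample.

Yes, they are equivalent — the two output columns agree on all 8 assignments:
t | q | s | Expression 1 | Expression 2
---------------------------------------
0 | 0 | 0 | 1 | 1
0 | 0 | 1 | 0 | 0
0 | 1 | 0 | 1 | 1
0 | 1 | 1 | 0 | 0
1 | 0 | 0 | 1 | 1
1 | 0 | 1 | 1 | 1
1 | 1 | 0 | 0 | 0
1 | 1 | 1 | 0 | 0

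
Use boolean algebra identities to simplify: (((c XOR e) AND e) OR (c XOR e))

By absorption (E OR (E AND v) = E):
= (c XOR e)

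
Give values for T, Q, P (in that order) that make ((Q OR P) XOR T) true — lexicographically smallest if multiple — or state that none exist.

T=0, Q=0, P=1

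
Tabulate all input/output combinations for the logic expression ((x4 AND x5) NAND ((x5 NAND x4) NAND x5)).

x5 | x4 | Output
----------------
0 | 0 | 1
0 | 1 | 1
1 | 0 | 1
1 | 1 | 0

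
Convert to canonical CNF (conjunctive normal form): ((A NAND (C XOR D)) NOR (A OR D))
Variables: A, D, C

(A OR D OR C) AND (A OR D OR NOT C) AND (A OR NOT D OR C) AND (A OR NOT D OR NOT C) AND (NOT A OR D OR C) AND (NOT A OR D OR NOT C) AND (NOT A OR NOT D OR C) AND (NOT A OR NOT D OR NOT C)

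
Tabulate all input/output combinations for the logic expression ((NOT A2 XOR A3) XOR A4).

A3 | A4 | A2 | Output
---------------------
0 | 0 | 0 | 1
0 | 0 | 1 | 0
0 | 1 | 0 | 0
0 | 1 | 1 | 1
1 | 0 | 0 | 0
1 | 0 | 1 | 1
1 | 1 | 0 | 1
1 | 1 | 1 | 0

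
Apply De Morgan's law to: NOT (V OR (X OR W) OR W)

NOT V AND NOT (X OR W) AND NOT W
De Morgan's: NOT(OR of terms) = AND of negations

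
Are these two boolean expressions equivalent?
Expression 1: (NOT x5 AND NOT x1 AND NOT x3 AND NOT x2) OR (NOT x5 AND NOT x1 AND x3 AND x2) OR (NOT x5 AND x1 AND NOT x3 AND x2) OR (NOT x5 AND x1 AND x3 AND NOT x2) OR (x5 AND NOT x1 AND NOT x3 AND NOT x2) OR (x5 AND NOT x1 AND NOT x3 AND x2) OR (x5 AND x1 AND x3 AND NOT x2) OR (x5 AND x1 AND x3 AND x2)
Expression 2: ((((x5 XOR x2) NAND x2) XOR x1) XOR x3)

Yes, they are equivalent — the two output columns agree on all 16 assignments:
x5 | x1 | x3 | x2 | Expression 1 | Expression 2
-----------------------------------------------
0 | 0 | 0 | 0 | 1 | 1
0 | 0 | 0 | 1 | 0 | 0
0 | 0 | 1 | 0 | 0 | 0
0 | 0 | 1 | 1 | 1 | 1
0 | 1 | 0 | 0 | 0 | 0
0 | 1 | 0 | 1 | 1 | 1
0 | 1 | 1 | 0 | 1 | 1
0 | 1 | 1 | 1 | 0 | 0
1 | 0 | 0 | 0 | 1 | 1
1 | 0 | 0 | 1 | 1 | 1
1 | 0 | 1 | 0 | 0 | 0
1 | 0 | 1 | 1 | 0 | 0
1 | 1 | 0 | 0 | 0 | 0
1 | 1 | 0 | 1 | 0 | 0
1 | 1 | 1 | 0 | 1 | 1
1 | 1 | 1 | 1 | 1 | 1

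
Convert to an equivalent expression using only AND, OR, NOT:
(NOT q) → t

q OR t
(Implication elimination: A → B = NOT A OR B)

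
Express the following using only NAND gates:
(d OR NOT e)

((d NAND d) NAND ((e NAND e) NAND (e NAND e)))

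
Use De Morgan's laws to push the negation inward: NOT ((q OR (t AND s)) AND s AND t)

NOT (q OR (t AND s)) OR NOT s OR NOT t
De Morgan's: NOT(AND of terms) = OR of negations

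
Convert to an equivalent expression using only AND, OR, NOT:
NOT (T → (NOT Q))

T AND Q
(Negated implication: NOT(A → B) = A AND NOT B)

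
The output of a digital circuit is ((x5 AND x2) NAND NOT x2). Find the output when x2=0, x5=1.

Substituting: ((1 AND 0) NAND NOT 0)
= 1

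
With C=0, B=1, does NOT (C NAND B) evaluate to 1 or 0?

Substituting: NOT (0 NAND 1)
= 0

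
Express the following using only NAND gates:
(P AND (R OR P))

((P NAND ((R NAND R) NAND (P NAND P))) NAND (P NAND ((R NAND R) NAND (P NAND P))))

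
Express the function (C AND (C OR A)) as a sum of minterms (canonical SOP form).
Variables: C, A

Σm(2, 3) = (C AND NOT A) OR (C AND A)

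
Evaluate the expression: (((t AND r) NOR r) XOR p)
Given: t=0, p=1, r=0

Substituting: (((0 AND 0) NOR 0) XOR 1)
= 0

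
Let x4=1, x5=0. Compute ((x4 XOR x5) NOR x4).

Substituting: ((1 XOR 0) NOR 1)
= 0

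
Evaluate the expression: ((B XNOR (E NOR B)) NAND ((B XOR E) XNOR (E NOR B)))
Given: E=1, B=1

Substituting: ((1 XNOR (1 NOR 1)) NAND ((1 XOR 1) XNOR (1 NOR 1)))
= 1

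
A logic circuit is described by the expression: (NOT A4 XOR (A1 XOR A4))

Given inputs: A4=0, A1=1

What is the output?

Substituting: (NOT 0 XOR (1 XOR 0))
= 0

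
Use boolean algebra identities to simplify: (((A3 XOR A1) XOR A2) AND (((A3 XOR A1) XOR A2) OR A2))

By absorption (E AND (E OR v) = E):
= ((A3 XOR A1) XOR A2)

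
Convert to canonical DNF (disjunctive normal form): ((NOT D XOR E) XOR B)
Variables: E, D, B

(NOT E AND NOT D AND NOT B) OR (NOT E AND D AND B) OR (E AND NOT D AND B) OR (E AND D AND NOT B)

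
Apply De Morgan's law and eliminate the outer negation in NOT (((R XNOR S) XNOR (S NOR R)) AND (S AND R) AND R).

NOT ((R XNOR S) XNOR (S NOR R)) OR NOT (S AND R) OR NOT R
De Morgan's: NOT(AND of terms) = OR of negations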